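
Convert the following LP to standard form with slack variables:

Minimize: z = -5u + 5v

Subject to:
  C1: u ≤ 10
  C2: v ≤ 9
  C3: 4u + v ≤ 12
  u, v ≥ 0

min z = -5u + 5v

s.t.
  u + s1 = 10
  v + s2 = 9
  4u + v + s3 = 12
  u, v, s1, s2, s3 ≥ 0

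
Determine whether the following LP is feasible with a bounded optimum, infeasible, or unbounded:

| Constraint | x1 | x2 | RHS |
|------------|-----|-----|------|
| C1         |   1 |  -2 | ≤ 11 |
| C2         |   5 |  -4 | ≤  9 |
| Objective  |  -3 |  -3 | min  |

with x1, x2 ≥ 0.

Unbounded (objective can decrease without bound)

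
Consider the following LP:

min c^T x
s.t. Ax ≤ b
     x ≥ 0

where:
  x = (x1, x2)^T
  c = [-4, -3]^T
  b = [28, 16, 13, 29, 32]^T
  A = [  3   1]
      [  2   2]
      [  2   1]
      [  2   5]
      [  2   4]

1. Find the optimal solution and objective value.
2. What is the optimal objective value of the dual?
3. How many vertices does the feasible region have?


1. x1 = 5, x2 = 3, z = -29
2. -29
3. 5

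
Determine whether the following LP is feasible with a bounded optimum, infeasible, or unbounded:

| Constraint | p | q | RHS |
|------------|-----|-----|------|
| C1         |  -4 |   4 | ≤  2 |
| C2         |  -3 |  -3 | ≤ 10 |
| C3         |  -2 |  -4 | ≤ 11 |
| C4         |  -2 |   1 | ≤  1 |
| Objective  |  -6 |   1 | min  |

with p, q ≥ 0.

Unbounded (objective can decrease without bound)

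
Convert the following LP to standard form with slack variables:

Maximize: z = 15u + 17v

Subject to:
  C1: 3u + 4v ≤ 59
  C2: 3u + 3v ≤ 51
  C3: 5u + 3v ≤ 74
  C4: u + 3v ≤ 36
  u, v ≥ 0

max z = 15u + 17v

s.t.
  3u + 4v + s1 = 59
  3u + 3v + s2 = 51
  5u + 3v + s3 = 74
  u + 3v + s4 = 36
  u, v, s1, s2, s3, s4 ≥ 0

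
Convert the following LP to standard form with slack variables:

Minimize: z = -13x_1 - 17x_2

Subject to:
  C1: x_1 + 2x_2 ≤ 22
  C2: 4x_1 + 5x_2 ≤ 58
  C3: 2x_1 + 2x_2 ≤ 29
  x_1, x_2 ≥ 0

min z = -13x_1 - 17x_2

s.t.
  x_1 + 2x_2 + s1 = 22
  4x_1 + 5x_2 + s2 = 58
  2x_1 + 2x_2 + s3 = 29
  x_1, x_2, s1, s2, s3 ≥ 0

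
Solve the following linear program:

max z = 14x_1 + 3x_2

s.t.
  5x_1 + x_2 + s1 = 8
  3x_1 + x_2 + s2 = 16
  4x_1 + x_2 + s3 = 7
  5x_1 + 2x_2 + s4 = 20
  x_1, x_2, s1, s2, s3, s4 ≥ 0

Evaluate the objective at each vertex of the feasible region:
  z(0, 0) = 0
  z(1.6, 0) = 22.4
  z(1, 3) = 23  ←
  z(0, 7) = 21
The maximum is at x_1 = 1, x_2 = 3.

x_1 = 1, x_2 = 3, z = 23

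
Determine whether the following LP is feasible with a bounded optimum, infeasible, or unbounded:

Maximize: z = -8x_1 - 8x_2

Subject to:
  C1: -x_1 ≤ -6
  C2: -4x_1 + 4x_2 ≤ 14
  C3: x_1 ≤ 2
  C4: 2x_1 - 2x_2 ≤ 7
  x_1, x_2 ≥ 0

Infeasible (no feasible solution exists)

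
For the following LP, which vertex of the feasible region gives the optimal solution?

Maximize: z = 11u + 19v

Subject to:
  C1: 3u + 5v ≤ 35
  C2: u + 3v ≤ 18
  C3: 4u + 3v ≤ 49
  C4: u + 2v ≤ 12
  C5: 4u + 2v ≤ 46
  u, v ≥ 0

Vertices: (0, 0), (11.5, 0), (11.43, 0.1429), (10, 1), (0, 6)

Evaluate the objective at each vertex of the feasible region:
  z(0, 0) = 0
  z(11.5, 0) = 126.5
  z(11.43, 0.1429) = 128.4
  z(10, 1) = 129  ←
  z(0, 6) = 114
The maximum is at u = 10, v = 1.

(10, 1)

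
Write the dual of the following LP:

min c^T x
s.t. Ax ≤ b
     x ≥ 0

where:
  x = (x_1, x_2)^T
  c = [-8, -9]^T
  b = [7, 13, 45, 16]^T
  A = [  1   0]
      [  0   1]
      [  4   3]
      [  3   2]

Primal min cᵀx s.t. Ax ≤ b, x ≥ 0  →  Dual max −bᵀy s.t. Aᵀy ≥ −c, y ≥ 0.

Maximize: z = -7y1 - 13y2 - 45y3 - 16y4

Subject to:
  y1 + 4y3 + 3y4 ≥ 8
  y2 + 3y3 + 2y4 ≥ 9
  y1, y2, y3, y4 ≥ 0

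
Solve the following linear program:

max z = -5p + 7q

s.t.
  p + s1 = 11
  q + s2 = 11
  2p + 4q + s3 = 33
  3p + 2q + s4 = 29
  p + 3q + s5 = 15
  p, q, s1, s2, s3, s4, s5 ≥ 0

Evaluate the objective at each vertex of the feasible region:
  z(0, 0) = 0
  z(9.667, 0) = -48.33
  z(8.143, 2.286) = -24.71
  z(0, 5) = 35  ←
The maximum is at p = 0, q = 5.

p = 0, q = 5, z = 35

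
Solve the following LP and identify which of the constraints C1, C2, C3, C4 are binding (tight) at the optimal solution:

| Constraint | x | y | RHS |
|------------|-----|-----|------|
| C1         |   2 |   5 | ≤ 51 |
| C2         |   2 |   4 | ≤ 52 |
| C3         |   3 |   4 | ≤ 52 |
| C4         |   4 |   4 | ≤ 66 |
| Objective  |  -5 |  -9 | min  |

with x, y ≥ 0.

At x = 8, y = 7, compute slack b - a·x for each constraint:
  C1: 51 − 51 = 0  (binding)
  C2: 52 − 44 = 8  (slack)
  C3: 52 − 52 = 0  (binding)
  C4: 66 − 60 = 6  (slack)

Optimal: x = 8, y = 7
Binding: C1, C3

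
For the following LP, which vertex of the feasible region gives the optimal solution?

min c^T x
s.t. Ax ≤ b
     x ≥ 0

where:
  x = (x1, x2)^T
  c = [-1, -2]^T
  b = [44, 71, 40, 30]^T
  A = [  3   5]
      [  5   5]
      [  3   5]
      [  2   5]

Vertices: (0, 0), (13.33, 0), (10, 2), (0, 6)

Evaluate the objective at each vertex of the feasible region:
  z(0, 0) = 0
  z(13.33, 0) = -13.33
  z(10, 2) = -14  ←
  z(0, 6) = -12
The minimum is at x1 = 10, x2 = 2.

(10, 2)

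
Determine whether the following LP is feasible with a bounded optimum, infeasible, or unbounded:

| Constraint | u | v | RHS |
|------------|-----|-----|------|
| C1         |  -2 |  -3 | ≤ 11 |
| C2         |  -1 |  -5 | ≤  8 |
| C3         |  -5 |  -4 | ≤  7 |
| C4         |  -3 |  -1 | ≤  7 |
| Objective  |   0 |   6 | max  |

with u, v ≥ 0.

Unbounded (objective can increase without bound)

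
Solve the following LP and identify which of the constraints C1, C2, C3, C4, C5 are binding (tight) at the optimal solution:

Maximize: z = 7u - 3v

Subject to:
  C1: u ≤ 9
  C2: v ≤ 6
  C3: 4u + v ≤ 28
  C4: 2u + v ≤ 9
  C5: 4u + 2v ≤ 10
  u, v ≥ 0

At u = 2.5, v = 0, compute slack b - a·x for each constraint:
  C1: 9 − 2.5 = 6.5  (slack)
  C2: 6 − 0 = 6  (slack)
  C3: 28 − 10 = 18  (slack)
  C4: 9 − 5 = 4  (slack)
  C5: 10 − 10 = 0  (binding)

Optimal: u = 2.5, v = 0
Binding: C5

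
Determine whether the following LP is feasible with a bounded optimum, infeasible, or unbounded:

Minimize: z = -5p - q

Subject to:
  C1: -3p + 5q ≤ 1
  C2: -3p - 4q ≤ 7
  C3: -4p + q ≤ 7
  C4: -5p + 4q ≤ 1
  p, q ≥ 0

Unbounded (objective can decrease without bound)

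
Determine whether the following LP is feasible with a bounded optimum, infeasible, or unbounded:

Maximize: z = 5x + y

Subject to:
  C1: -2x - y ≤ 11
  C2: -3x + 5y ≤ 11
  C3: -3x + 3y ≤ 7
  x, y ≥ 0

Unbounded (objective can increase without bound)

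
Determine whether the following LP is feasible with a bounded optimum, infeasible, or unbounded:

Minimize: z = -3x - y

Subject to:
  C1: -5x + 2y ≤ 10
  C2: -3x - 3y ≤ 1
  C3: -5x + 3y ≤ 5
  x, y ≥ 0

Unbounded (objective can decrease without bound)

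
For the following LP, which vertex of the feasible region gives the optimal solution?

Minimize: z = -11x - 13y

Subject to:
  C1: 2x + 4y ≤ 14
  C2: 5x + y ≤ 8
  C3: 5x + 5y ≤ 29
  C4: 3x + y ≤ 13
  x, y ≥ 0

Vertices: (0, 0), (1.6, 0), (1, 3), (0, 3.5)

Evaluate the objective at each vertex of the feasible region:
  z(0, 0) = 0
  z(1.6, 0) = -17.6
  z(1, 3) = -50  ←
  z(0, 3.5) = -45.5
The minimum is at x = 1, y = 3.

(1, 3)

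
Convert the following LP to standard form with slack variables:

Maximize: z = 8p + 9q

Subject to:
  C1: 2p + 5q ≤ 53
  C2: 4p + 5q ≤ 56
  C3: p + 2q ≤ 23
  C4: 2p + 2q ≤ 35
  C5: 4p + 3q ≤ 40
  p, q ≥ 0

max z = 8p + 9q

s.t.
  2p + 5q + s1 = 53
  4p + 5q + s2 = 56
  p + 2q + s3 = 23
  2p + 2q + s4 = 35
  4p + 3q + s5 = 40
  p, q, s1, s2, s3, s4, s5 ≥ 0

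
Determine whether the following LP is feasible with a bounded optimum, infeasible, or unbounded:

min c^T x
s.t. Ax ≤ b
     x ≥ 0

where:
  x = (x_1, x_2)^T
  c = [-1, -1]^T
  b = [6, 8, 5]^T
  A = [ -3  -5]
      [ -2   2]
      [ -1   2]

Unbounded (objective can decrease without bound)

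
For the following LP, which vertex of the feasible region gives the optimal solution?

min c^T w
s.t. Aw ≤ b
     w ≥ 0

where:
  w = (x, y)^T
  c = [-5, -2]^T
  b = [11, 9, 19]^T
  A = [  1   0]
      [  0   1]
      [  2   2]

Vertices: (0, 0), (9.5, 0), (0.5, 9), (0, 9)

Evaluate the objective at each vertex of the feasible region:
  z(0, 0) = 0
  z(9.5, 0) = -47.5  ←
  z(0.5, 9) = -20.5
  z(0, 9) = -18
The minimum is at x = 9.5, y = 0.

(9.5, 0)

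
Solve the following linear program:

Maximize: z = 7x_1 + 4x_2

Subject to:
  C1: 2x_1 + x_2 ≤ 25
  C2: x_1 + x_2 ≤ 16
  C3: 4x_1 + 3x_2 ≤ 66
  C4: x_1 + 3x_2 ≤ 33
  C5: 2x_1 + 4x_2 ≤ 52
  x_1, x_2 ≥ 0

Evaluate the objective at each vertex of the feasible region:
  z(0, 0) = 0
  z(12.5, 0) = 87.5
  z(9, 7) = 91  ←
  z(7.5, 8.5) = 86.5
  z(0, 11) = 44
The maximum is at x_1 = 9, x_2 = 7.

x_1 = 9, x_2 = 7, z = 91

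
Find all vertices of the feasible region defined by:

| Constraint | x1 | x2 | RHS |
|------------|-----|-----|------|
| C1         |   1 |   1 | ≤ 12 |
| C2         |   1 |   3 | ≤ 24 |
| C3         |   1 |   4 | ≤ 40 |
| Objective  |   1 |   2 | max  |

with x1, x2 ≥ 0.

(0, 0), (12, 0), (6, 6), (0, 8)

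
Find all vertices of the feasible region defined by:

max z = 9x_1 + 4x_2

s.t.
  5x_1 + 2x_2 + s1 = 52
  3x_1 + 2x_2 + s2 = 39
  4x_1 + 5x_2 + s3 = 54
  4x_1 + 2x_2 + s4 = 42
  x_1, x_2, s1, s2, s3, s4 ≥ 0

(0, 0), (10.4, 0), (10, 1), (8.5, 4), (0, 10.8)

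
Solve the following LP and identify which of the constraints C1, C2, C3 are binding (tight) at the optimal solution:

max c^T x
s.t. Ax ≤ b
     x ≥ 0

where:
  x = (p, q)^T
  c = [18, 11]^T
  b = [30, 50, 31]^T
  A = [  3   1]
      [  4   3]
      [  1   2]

At p = 8, q = 6, compute slack b - a·x for each constraint:
  C1: 30 − 30 = 0  (binding)
  C2: 50 − 50 = 0  (binding)
  C3: 31 − 20 = 11  (slack)

Optimal: p = 8, q = 6
Binding: C1, C2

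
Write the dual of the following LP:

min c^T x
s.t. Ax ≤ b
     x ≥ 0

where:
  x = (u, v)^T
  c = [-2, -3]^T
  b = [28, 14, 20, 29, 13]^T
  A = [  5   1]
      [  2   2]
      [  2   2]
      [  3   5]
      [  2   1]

Primal min cᵀx s.t. Ax ≤ b, x ≥ 0  →  Dual max −bᵀy s.t. Aᵀy ≥ −c, y ≥ 0.

Maximize: z = -28y1 - 14y2 - 20y3 - 29y4 - 13y5

Subject to:
  5y1 + 2y2 + 2y3 + 3y4 + 2y5 ≥ 2
  y1 + 2y2 + 2y3 + 5y4 + y5 ≥ 3
  y1, y2, y3, y4, y5 ≥ 0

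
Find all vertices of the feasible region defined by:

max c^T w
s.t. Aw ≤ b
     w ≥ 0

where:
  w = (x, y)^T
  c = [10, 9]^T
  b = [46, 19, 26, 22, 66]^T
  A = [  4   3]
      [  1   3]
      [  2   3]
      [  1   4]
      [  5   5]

(0, 0), (11.5, 0), (10, 2), (7.6, 3.6), (0, 5.5)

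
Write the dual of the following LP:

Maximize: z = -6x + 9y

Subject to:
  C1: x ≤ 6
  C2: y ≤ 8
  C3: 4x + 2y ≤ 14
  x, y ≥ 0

Primal max cᵀx s.t. Ax ≤ b, x ≥ 0  →  Dual min bᵀy s.t. Aᵀy ≥ c, y ≥ 0.

Minimize: z = 6y1 + 8y2 + 14y3

Subject to:
  y1 + 4y3 ≥ -6
  y2 + 2y3 ≥ 9
  y1, y2, y3 ≥ 0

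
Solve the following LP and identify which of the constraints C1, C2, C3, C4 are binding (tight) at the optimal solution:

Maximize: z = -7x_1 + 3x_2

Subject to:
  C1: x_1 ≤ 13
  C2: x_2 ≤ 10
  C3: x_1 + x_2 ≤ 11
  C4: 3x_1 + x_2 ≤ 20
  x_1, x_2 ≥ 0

At x_1 = 0, x_2 = 10, compute slack b - a·x for each constraint:
  C1: 13 − 0 = 13  (slack)
  C2: 10 − 10 = 0  (binding)
  C3: 11 − 10 = 1  (slack)
  C4: 20 − 10 = 10  (slack)

Optimal: x_1 = 0, x_2 = 10
Binding: C2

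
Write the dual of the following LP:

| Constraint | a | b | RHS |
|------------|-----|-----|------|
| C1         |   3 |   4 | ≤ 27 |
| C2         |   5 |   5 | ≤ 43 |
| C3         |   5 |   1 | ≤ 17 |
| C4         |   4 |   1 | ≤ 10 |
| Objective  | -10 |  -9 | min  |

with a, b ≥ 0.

Primal min cᵀx s.t. Ax ≤ b, x ≥ 0  →  Dual max −bᵀy s.t. Aᵀy ≥ −c, y ≥ 0.

Maximize: z = -27y1 - 43y2 - 17y3 - 10y4

Subject to:
  3y1 + 5y2 + 5y3 + 4y4 ≥ 10
  4y1 + 5y2 + y3 + y4 ≥ 9
  y1, y2, y3, y4 ≥ 0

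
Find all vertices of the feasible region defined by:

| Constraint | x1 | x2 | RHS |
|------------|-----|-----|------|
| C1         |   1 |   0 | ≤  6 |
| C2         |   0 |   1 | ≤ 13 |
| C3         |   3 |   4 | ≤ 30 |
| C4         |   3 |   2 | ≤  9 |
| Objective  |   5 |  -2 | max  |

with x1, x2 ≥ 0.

(0, 0), (3, 0), (0, 4.5)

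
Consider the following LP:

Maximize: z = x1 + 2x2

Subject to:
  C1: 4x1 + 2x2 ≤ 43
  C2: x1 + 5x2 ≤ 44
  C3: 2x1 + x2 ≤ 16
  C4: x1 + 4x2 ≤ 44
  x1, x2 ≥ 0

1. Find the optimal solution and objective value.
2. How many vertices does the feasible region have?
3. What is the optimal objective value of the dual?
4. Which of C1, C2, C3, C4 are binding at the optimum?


1. x1 = 4, x2 = 8, z = 20
2. 4
3. 20
4. C2, C3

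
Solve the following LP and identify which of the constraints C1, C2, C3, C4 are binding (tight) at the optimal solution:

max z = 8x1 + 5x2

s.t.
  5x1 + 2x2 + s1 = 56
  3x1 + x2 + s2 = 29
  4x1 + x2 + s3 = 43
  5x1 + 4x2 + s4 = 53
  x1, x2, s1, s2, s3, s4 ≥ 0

At x1 = 9, x2 = 2, compute slack b - a·x for each constraint:
  C1: 56 − 49 = 7  (slack)
  C2: 29 − 29 = 0  (binding)
  C3: 43 − 38 = 5  (slack)
  C4: 53 − 53 = 0  (binding)

Optimal: x1 = 9, x2 = 2
Binding: C2, C4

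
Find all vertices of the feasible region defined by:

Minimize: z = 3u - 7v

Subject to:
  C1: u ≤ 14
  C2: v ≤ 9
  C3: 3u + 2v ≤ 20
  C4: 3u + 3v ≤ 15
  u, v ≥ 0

(0, 0), (5, 0), (0, 5)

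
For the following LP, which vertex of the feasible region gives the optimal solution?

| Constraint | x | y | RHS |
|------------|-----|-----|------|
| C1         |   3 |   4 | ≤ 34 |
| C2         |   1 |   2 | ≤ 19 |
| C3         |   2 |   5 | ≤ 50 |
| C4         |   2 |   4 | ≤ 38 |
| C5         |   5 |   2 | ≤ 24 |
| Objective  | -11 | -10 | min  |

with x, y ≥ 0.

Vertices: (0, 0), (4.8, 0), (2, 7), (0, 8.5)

Evaluate the objective at each vertex of the feasible region:
  z(0, 0) = 0
  z(4.8, 0) = -52.8
  z(2, 7) = -92  ←
  z(0, 8.5) = -85
The minimum is at x = 2, y = 7.

(2, 7)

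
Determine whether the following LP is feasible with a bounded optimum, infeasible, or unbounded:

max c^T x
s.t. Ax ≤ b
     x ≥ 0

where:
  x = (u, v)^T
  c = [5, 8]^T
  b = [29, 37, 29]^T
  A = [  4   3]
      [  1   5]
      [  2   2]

Feasible with a bounded optimal solution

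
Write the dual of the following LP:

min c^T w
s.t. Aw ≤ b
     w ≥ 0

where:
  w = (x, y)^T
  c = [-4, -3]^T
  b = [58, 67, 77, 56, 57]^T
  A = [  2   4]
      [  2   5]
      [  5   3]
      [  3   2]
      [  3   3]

Primal min cᵀx s.t. Ax ≤ b, x ≥ 0  →  Dual max −bᵀy s.t. Aᵀy ≥ −c, y ≥ 0.

Maximize: z = -58y1 - 67y2 - 77y3 - 56y4 - 57y5

Subject to:
  2y1 + 2y2 + 5y3 + 3y4 + 3y5 ≥ 4
  4y1 + 5y2 + 3y3 + 2y4 + 3y5 ≥ 3
  y1, y2, y3, y4, y5 ≥ 0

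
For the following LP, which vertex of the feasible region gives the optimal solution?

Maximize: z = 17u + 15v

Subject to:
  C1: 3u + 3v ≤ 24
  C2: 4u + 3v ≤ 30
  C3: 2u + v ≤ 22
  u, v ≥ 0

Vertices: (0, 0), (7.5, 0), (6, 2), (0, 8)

Evaluate the objective at each vertex of the feasible region:
  z(0, 0) = 0
  z(7.5, 0) = 127.5
  z(6, 2) = 132  ←
  z(0, 8) = 120
The maximum is at u = 6, v = 2.

(6, 2)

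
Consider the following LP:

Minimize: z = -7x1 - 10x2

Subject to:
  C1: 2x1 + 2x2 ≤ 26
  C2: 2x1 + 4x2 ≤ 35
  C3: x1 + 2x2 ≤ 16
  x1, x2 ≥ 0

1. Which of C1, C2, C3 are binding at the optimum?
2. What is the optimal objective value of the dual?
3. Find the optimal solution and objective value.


1. C1, C3
2. -100
3. x1 = 10, x2 = 3, z = -100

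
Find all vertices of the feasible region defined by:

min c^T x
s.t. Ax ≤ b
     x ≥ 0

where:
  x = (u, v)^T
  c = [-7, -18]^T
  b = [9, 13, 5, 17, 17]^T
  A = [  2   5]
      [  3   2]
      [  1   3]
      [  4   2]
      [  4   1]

(0, 0), (4.25, 0), (4.188, 0.125), (2, 1), (0, 1.667)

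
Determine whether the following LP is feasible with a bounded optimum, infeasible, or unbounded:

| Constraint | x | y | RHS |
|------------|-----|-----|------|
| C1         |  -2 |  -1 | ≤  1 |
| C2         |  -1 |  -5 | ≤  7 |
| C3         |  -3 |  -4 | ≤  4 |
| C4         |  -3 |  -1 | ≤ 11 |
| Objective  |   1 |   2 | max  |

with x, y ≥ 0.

Unbounded (objective can increase without bound)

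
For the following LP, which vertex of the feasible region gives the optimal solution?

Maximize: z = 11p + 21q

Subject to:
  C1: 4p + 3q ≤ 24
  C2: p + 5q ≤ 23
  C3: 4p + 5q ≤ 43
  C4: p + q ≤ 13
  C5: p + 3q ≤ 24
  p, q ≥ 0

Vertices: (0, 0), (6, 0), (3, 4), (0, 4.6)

Evaluate the objective at each vertex of the feasible region:
  z(0, 0) = 0
  z(6, 0) = 66
  z(3, 4) = 117  ←
  z(0, 4.6) = 96.6
The maximum is at p = 3, q = 4.

(3, 4)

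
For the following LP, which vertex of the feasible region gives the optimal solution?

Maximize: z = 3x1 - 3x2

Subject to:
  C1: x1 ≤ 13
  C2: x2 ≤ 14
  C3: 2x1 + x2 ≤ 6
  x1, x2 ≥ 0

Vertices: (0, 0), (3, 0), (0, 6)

Evaluate the objective at each vertex of the feasible region:
  z(0, 0) = 0
  z(3, 0) = 9  ←
  z(0, 6) = -18
The maximum is at x1 = 3, x2 = 0.

(3, 0)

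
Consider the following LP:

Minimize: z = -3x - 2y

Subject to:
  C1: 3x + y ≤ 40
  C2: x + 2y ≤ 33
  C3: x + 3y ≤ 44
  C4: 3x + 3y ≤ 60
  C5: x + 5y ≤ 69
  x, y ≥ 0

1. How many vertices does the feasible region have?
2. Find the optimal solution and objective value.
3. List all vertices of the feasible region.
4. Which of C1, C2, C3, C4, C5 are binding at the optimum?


1. 6
2. x = 10, y = 10, z = -50
3. (0, 0), (13.33, 0), (10, 10), (8, 12), (6.5, 12.5), (0, 13.8)
4. C1, C4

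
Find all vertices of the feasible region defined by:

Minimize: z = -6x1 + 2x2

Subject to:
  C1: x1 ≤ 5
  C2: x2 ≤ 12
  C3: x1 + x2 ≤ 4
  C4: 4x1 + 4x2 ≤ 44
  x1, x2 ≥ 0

(0, 0), (4, 0), (0, 4)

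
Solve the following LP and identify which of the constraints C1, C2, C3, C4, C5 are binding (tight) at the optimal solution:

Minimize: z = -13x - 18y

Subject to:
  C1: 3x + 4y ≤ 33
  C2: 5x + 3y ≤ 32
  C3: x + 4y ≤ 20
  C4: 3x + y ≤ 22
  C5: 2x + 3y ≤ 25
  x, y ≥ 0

At x = 4, y = 4, compute slack b - a·x for each constraint:
  C1: 33 − 28 = 5  (slack)
  C2: 32 − 32 = 0  (binding)
  C3: 20 − 20 = 0  (binding)
  C4: 22 − 16 = 6  (slack)
  C5: 25 − 20 = 5  (slack)

Optimal: x = 4, y = 4
Binding: C2, C3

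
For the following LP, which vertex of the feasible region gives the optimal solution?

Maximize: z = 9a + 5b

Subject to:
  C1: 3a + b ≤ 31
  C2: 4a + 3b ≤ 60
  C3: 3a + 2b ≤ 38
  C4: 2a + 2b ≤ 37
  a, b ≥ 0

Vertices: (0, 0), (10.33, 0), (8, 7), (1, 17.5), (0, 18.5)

Evaluate the objective at each vertex of the feasible region:
  z(0, 0) = 0
  z(10.33, 0) = 93
  z(8, 7) = 107  ←
  z(1, 17.5) = 96.5
  z(0, 18.5) = 92.5
The maximum is at a = 8, b = 7.

(8, 7)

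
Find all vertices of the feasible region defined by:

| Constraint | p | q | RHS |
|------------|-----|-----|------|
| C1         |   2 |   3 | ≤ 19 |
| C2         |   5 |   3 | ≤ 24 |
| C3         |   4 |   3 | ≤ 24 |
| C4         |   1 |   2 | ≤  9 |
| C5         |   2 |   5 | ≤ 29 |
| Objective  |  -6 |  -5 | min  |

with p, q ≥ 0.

(0, 0), (4.8, 0), (3, 3), (0, 4.5)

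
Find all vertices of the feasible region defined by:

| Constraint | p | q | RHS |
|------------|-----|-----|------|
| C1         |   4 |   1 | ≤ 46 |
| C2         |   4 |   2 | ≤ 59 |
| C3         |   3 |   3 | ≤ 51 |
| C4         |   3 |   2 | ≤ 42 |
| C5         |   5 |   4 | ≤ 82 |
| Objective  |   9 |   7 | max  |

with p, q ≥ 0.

(0, 0), (11.5, 0), (10, 6), (8, 9), (0, 17)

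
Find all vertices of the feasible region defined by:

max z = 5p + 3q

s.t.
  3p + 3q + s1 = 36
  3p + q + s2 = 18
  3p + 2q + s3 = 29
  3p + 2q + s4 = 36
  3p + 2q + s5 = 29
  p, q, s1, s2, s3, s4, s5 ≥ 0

(0, 0), (6, 0), (3, 9), (0, 12)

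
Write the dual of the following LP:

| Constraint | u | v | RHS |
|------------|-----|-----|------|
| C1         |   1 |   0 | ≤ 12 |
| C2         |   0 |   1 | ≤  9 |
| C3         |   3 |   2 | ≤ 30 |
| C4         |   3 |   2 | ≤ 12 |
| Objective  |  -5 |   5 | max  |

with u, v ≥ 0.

Primal max cᵀx s.t. Ax ≤ b, x ≥ 0  →  Dual min bᵀy s.t. Aᵀy ≥ c, y ≥ 0.

Minimize: z = 12y1 + 9y2 + 30y3 + 12y4

Subject to:
  y1 + 3y3 + 3y4 ≥ -5
  y2 + 2y3 + 2y4 ≥ 5
  y1, y2, y3, y4 ≥ 0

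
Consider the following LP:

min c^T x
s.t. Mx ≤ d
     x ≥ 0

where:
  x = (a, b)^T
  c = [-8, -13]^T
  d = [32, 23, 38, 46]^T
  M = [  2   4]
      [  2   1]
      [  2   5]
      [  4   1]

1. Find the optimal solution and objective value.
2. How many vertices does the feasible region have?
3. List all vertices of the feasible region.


1. a = 10, b = 3, z = -119
2. 5
3. (0, 0), (11.5, 0), (10, 3), (4, 6), (0, 7.6)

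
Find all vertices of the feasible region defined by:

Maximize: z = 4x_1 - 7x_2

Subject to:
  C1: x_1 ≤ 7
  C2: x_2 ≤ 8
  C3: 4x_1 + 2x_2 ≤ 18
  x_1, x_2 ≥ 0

(0, 0), (4.5, 0), (0.5, 8), (0, 8)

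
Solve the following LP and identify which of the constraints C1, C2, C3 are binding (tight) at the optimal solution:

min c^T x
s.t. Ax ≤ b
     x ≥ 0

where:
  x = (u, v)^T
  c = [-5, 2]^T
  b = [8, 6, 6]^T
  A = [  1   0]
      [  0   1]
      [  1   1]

At u = 6, v = 0, compute slack b - a·x for each constraint:
  C1: 8 − 6 = 2  (slack)
  C2: 6 − 0 = 6  (slack)
  C3: 6 − 6 = 0  (binding)

Optimal: u = 6, v = 0
Binding: C3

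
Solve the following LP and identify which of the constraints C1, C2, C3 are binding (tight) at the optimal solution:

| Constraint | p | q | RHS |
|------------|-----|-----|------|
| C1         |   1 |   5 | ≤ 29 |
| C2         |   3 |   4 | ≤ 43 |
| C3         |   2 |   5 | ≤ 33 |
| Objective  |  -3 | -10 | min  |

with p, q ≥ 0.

At p = 4, q = 5, compute slack b - a·x for each constraint:
  C1: 29 − 29 = 0  (binding)
  C2: 43 − 32 = 11  (slack)
  C3: 33 − 33 = 0  (binding)

Optimal: p = 4, q = 5
Binding: C1, C3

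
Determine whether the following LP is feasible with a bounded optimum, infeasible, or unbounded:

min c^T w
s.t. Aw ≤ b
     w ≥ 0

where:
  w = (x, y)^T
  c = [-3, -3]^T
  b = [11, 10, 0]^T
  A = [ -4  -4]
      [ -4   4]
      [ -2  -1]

Unbounded (objective can decrease without bound)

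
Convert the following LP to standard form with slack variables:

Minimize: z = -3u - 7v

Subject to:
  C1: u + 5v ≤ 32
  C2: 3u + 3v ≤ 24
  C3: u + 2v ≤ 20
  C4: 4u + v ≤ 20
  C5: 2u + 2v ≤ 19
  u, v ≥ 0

min z = -3u - 7v

s.t.
  u + 5v + s1 = 32
  3u + 3v + s2 = 24
  u + 2v + s3 = 20
  4u + v + s4 = 20
  2u + 2v + s5 = 19
  u, v, s1, s2, s3, s4, s5 ≥ 0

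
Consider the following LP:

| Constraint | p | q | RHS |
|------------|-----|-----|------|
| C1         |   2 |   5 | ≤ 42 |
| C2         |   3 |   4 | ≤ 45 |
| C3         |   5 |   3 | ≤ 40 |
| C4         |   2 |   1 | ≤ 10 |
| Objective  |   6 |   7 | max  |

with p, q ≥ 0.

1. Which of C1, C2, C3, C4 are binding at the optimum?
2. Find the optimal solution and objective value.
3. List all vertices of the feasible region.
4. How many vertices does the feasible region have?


1. C1, C4
2. p = 1, q = 8, z = 62
3. (0, 0), (5, 0), (1, 8), (0, 8.4)
4. 4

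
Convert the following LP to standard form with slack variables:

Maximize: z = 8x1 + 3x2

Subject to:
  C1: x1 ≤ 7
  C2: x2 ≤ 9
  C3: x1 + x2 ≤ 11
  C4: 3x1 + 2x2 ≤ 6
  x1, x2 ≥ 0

max z = 8x1 + 3x2

s.t.
  x1 + s1 = 7
  x2 + s2 = 9
  x1 + x2 + s3 = 11
  3x1 + 2x2 + s4 = 6
  x1, x2, s1, s2, s3, s4 ≥ 0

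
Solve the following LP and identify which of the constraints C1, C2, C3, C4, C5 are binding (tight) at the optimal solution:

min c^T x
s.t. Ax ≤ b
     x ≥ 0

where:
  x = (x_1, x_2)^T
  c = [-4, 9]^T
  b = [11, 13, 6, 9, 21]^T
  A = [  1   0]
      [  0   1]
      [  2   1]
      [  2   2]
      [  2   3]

At x_1 = 3, x_2 = 0, compute slack b - a·x for each constraint:
  C1: 11 − 3 = 8  (slack)
  C2: 13 − 0 = 13  (slack)
  C3: 6 − 6 = 0  (binding)
  C4: 9 − 6 = 3  (slack)
  C5: 21 − 6 = 15  (slack)

Optimal: x_1 = 3, x_2 = 0
Binding: C3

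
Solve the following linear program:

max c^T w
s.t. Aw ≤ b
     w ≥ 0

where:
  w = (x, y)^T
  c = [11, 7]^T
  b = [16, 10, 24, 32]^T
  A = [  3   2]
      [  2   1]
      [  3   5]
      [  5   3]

Evaluate the objective at each vertex of the feasible region:
  z(0, 0) = 0
  z(5, 0) = 55
  z(4, 2) = 58  ←
  z(3.556, 2.667) = 57.78
  z(0, 4.8) = 33.6
The maximum is at x = 4, y = 2.

x = 4, y = 2, z = 58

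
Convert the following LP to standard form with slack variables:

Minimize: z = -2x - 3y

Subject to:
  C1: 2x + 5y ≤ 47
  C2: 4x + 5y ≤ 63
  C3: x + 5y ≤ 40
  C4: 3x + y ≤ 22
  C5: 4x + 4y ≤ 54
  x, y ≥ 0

min z = -2x - 3y

s.t.
  2x + 5y + s1 = 47
  4x + 5y + s2 = 63
  x + 5y + s3 = 40
  3x + y + s4 = 22
  4x + 4y + s5 = 54
  x, y, s1, s2, s3, s4, s5 ≥ 0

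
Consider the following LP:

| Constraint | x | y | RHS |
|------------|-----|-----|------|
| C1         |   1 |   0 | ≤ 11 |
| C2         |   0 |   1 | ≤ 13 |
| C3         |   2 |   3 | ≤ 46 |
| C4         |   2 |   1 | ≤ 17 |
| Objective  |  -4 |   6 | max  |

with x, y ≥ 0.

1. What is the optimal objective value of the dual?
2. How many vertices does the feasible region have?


1. 78
2. 4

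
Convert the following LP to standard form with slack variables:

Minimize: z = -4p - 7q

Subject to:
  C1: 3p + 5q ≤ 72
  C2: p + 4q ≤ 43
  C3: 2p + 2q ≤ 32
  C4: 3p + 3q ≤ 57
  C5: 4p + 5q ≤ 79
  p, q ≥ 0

min z = -4p - 7q

s.t.
  3p + 5q + s1 = 72
  p + 4q + s2 = 43
  2p + 2q + s3 = 32
  3p + 3q + s4 = 57
  4p + 5q + s5 = 79
  p, q, s1, s2, s3, s4, s5 ≥ 0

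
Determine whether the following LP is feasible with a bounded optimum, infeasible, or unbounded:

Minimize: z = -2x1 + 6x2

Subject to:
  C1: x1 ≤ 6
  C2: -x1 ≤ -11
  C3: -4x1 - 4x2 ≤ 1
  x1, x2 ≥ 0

Infeasible (no feasible solution exists)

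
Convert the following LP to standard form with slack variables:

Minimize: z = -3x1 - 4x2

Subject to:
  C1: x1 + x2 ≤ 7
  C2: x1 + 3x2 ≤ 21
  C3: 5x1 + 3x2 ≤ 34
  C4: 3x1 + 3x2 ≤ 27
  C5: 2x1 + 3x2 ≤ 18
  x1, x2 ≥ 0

min z = -3x1 - 4x2

s.t.
  x1 + x2 + s1 = 7
  x1 + 3x2 + s2 = 21
  5x1 + 3x2 + s3 = 34
  3x1 + 3x2 + s4 = 27
  2x1 + 3x2 + s5 = 18
  x1, x2, s1, s2, s3, s4, s5 ≥ 0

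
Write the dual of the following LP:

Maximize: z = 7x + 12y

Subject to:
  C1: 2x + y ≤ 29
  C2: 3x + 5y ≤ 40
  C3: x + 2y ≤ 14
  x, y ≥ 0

Primal max cᵀx s.t. Ax ≤ b, x ≥ 0  →  Dual min bᵀy s.t. Aᵀy ≥ c, y ≥ 0.

Minimize: z = 29y1 + 40y2 + 14y3

Subject to:
  2y1 + 3y2 + y3 ≥ 7
  y1 + 5y2 + 2y3 ≥ 12
  y1, y2, y3 ≥ 0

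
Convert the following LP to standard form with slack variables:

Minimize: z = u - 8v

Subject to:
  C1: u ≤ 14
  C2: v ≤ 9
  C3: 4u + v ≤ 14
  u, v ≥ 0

min z = u - 8v

s.t.
  u + s1 = 14
  v + s2 = 9
  4u + v + s3 = 14
  u, v, s1, s2, s3 ≥ 0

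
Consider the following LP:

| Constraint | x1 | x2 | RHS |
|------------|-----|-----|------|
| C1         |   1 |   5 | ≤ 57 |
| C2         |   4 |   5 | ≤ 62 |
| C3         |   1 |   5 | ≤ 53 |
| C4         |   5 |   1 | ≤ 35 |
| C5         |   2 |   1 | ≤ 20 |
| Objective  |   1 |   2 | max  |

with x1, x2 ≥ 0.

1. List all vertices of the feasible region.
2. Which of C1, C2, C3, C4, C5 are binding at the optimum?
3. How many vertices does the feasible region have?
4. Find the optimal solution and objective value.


1. (0, 0), (7, 0), (5.381, 8.095), (3, 10), (0, 10.6)
2. C2, C3
3. 5
4. x1 = 3, x2 = 10, z = 23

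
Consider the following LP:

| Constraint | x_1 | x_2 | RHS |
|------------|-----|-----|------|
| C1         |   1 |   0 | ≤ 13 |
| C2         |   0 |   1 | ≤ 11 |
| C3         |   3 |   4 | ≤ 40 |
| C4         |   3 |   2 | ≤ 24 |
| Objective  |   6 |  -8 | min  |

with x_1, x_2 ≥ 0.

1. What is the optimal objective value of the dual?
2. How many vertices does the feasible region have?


1. -80
2. 4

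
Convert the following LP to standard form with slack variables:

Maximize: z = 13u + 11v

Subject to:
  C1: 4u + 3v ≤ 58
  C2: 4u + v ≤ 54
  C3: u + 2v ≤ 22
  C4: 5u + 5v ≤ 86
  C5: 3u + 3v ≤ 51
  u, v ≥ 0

max z = 13u + 11v

s.t.
  4u + 3v + s1 = 58
  4u + v + s2 = 54
  u + 2v + s3 = 22
  5u + 5v + s4 = 86
  3u + 3v + s5 = 51
  u, v, s1, s2, s3, s4, s5 ≥ 0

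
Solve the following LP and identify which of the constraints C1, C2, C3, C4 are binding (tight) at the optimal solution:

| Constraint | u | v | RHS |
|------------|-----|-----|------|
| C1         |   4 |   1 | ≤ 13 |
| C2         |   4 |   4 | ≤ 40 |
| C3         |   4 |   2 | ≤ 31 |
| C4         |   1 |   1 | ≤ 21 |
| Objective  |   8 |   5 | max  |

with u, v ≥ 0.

At u = 1, v = 9, compute slack b - a·x for each constraint:
  C1: 13 − 13 = 0  (binding)
  C2: 40 − 40 = 0  (binding)
  C3: 31 − 22 = 9  (slack)
  C4: 21 − 10 = 11  (slack)

Optimal: u = 1, v = 9
Binding: C1, C2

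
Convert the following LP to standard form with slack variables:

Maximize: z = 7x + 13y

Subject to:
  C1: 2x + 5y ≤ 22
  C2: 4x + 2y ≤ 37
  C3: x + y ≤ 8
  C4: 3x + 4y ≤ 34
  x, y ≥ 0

max z = 7x + 13y

s.t.
  2x + 5y + s1 = 22
  4x + 2y + s2 = 37
  x + y + s3 = 8
  3x + 4y + s4 = 34
  x, y, s1, s2, s3, s4 ≥ 0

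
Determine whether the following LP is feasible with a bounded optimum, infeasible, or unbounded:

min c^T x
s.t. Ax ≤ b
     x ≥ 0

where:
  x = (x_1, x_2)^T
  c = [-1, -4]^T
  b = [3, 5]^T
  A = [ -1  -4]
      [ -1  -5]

Unbounded (objective can decrease without bound)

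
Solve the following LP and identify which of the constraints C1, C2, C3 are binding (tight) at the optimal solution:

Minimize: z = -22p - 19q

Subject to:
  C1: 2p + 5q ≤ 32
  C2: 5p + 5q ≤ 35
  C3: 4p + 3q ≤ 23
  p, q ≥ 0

At p = 2, q = 5, compute slack b - a·x for each constraint:
  C1: 32 − 29 = 3  (slack)
  C2: 35 − 35 = 0  (binding)
  C3: 23 − 23 = 0  (binding)

Optimal: p = 2, q = 5
Binding: C2, C3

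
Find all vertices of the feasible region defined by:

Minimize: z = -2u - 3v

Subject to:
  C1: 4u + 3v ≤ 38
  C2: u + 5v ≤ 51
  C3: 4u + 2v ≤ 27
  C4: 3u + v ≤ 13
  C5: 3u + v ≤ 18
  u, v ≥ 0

(0, 0), (4.333, 0), (1, 10), (0, 10.2)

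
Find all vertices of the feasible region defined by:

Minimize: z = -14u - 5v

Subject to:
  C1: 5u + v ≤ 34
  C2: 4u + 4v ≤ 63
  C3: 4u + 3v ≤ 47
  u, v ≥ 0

(0, 0), (6.8, 0), (5, 9), (0, 15.67)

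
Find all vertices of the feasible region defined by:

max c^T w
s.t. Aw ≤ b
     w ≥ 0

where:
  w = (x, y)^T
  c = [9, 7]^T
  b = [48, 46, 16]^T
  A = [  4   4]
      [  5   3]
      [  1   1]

(0, 0), (9.2, 0), (5, 7), (0, 12)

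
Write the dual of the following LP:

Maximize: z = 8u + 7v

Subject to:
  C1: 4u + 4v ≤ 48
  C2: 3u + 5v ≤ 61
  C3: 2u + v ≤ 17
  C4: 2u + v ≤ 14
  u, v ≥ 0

Primal max cᵀx s.t. Ax ≤ b, x ≥ 0  →  Dual min bᵀy s.t. Aᵀy ≥ c, y ≥ 0.

Minimize: z = 48y1 + 61y2 + 17y3 + 14y4

Subject to:
  4y1 + 3y2 + 2y3 + 2y4 ≥ 8
  4y1 + 5y2 + y3 + y4 ≥ 7
  y1, y2, y3, y4 ≥ 0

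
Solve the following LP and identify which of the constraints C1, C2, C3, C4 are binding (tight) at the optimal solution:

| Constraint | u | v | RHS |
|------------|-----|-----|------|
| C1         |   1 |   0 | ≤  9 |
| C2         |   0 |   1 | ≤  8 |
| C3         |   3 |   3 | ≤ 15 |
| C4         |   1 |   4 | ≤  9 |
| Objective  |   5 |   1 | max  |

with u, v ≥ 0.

At u = 5, v = 0, compute slack b - a·x for each constraint:
  C1: 9 − 5 = 4  (slack)
  C2: 8 − 0 = 8  (slack)
  C3: 15 − 15 = 0  (binding)
  C4: 9 − 5 = 4  (slack)

Optimal: u = 5, v = 0
Binding: C3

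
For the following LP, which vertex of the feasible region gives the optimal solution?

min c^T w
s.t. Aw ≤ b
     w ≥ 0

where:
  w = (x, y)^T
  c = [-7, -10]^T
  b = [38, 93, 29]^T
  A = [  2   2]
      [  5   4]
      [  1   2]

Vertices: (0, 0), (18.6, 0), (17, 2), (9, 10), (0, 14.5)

Evaluate the objective at each vertex of the feasible region:
  z(0, 0) = 0
  z(18.6, 0) = -130.2
  z(17, 2) = -139
  z(9, 10) = -163  ←
  z(0, 14.5) = -145
The minimum is at x = 9, y = 10.

(9, 10)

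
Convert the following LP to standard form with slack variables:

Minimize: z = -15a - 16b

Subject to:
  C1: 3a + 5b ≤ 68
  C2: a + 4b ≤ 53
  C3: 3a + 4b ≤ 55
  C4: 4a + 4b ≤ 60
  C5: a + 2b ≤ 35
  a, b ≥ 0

min z = -15a - 16b

s.t.
  3a + 5b + s1 = 68
  a + 4b + s2 = 53
  3a + 4b + s3 = 55
  4a + 4b + s4 = 60
  a + 2b + s5 = 35
  a, b, s1, s2, s3, s4, s5 ≥ 0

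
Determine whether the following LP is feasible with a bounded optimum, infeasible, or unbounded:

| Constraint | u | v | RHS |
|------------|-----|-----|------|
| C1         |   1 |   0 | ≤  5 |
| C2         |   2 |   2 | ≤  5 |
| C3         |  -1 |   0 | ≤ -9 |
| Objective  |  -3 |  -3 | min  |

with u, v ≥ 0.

Infeasible (no feasible solution exists)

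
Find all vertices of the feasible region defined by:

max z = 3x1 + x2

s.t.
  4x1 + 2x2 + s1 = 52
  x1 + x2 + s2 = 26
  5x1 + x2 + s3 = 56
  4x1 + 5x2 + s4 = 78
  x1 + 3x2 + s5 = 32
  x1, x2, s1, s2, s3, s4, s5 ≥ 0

(0, 0), (11.2, 0), (10, 6), (9.2, 7.6), (0, 10.67)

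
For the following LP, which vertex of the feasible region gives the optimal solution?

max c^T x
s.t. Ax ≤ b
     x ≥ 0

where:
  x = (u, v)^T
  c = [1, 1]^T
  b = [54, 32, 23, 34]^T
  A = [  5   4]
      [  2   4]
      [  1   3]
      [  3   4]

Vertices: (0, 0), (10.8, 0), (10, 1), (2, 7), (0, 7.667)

Evaluate the objective at each vertex of the feasible region:
  z(0, 0) = 0
  z(10.8, 0) = 10.8
  z(10, 1) = 11  ←
  z(2, 7) = 9
  z(0, 7.667) = 7.667
The maximum is at u = 10, v = 1.

(10, 1)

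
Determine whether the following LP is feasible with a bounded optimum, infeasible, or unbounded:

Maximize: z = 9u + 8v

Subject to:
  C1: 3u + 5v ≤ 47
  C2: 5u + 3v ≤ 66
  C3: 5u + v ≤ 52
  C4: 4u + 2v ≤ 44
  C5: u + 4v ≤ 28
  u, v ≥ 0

Feasible with a bounded optimal solution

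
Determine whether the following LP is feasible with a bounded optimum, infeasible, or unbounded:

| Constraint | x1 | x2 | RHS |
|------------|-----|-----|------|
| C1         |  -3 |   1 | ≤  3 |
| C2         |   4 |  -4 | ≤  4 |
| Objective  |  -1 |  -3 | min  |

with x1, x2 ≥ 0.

Unbounded (objective can decrease without bound)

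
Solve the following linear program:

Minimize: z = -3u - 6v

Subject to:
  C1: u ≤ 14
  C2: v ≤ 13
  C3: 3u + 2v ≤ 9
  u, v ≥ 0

Evaluate the objective at each vertex of the feasible region:
  z(0, 0) = 0
  z(3, 0) = -9
  z(0, 4.5) = -27  ←
The minimum is at u = 0, v = 4.5.

u = 0, v = 4.5, z = -27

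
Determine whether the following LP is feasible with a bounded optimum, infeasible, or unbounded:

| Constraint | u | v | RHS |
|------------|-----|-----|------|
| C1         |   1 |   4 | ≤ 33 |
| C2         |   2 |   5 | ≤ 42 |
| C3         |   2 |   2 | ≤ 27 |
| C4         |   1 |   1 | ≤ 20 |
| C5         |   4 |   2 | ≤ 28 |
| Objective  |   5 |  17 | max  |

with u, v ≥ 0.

Feasible with a bounded optimal solution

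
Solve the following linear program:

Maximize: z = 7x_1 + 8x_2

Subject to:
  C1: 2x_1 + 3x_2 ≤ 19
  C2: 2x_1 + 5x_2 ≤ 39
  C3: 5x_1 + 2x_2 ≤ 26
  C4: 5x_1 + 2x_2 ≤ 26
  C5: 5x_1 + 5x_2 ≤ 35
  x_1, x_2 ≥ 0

Evaluate the objective at each vertex of the feasible region:
  z(0, 0) = 0
  z(5.2, 0) = 36.4
  z(4, 3) = 52
  z(2, 5) = 54  ←
  z(0, 6.333) = 50.67
The maximum is at x_1 = 2, x_2 = 5.

x_1 = 2, x_2 = 5, z = 54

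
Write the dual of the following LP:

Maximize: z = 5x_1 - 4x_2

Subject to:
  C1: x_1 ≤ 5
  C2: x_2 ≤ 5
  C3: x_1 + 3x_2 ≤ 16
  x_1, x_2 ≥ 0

Primal max cᵀx s.t. Ax ≤ b, x ≥ 0  →  Dual min bᵀy s.t. Aᵀy ≥ c, y ≥ 0.

Minimize: z = 5y1 + 5y2 + 16y3

Subject to:
  y1 + y3 ≥ 5
  y2 + 3y3 ≥ -4
  y1, y2, y3 ≥ 0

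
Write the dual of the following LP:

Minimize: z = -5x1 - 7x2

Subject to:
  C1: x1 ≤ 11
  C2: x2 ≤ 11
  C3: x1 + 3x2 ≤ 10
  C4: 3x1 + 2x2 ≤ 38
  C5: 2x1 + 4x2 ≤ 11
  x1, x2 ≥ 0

Primal min cᵀx s.t. Ax ≤ b, x ≥ 0  →  Dual max −bᵀy s.t. Aᵀy ≥ −c, y ≥ 0.

Maximize: z = -11y1 - 11y2 - 10y3 - 38y4 - 11y5

Subject to:
  y1 + y3 + 3y4 + 2y5 ≥ 5
  y2 + 3y3 + 2y4 + 4y5 ≥ 7
  y1, y2, y3, y4, y5 ≥ 0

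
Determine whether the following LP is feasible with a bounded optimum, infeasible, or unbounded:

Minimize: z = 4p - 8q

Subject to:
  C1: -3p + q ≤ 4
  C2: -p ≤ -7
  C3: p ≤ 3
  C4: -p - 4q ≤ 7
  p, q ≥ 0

Infeasible (no feasible solution exists)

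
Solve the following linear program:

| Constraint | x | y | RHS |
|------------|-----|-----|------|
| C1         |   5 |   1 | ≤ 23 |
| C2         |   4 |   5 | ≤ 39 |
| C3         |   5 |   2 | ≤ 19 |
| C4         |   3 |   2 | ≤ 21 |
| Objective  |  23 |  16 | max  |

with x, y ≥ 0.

Evaluate the objective at each vertex of the feasible region:
  z(0, 0) = 0
  z(3.8, 0) = 87.4
  z(1, 7) = 135  ←
  z(0, 7.8) = 124.8
The maximum is at x = 1, y = 7.

x = 1, y = 7, z = 135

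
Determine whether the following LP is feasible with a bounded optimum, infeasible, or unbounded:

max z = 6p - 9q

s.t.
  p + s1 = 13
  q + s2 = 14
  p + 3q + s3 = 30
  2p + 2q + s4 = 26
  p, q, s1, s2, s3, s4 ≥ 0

Feasible with a bounded optimal solution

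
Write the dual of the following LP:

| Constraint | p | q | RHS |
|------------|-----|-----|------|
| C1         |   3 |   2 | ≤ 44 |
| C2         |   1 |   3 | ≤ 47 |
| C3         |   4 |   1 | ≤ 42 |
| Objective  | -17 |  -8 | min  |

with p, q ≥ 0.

Primal min cᵀx s.t. Ax ≤ b, x ≥ 0  →  Dual max −bᵀy s.t. Aᵀy ≥ −c, y ≥ 0.

Maximize: z = -44y1 - 47y2 - 42y3

Subject to:
  3y1 + y2 + 4y3 ≥ 17
  2y1 + 3y2 + y3 ≥ 8
  y1, y2, y3 ≥ 0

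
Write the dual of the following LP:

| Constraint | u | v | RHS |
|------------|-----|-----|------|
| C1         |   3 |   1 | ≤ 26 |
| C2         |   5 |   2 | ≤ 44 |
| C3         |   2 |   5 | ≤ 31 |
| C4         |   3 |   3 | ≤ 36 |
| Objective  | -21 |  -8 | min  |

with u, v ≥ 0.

Primal min cᵀx s.t. Ax ≤ b, x ≥ 0  →  Dual max −bᵀy s.t. Aᵀy ≥ −c, y ≥ 0.

Maximize: z = -26y1 - 44y2 - 31y3 - 36y4

Subject to:
  3y1 + 5y2 + 2y3 + 3y4 ≥ 21
  y1 + 2y2 + 5y3 + 3y4 ≥ 8
  y1, y2, y3, y4 ≥ 0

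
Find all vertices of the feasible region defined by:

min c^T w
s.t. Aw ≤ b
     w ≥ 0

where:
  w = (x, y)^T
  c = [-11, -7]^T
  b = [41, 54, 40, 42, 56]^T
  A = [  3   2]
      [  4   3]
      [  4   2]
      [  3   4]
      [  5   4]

(0, 0), (10, 0), (8, 4), (7, 5.25), (0, 10.5)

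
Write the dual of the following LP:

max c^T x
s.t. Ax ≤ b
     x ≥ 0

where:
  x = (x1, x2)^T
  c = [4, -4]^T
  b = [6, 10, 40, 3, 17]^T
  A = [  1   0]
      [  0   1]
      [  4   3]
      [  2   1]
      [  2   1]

Primal max cᵀx s.t. Ax ≤ b, x ≥ 0  →  Dual min bᵀy s.t. Aᵀy ≥ c, y ≥ 0.

Minimize: z = 6y1 + 10y2 + 40y3 + 3y4 + 17y5

Subject to:
  y1 + 4y3 + 2y4 + 2y5 ≥ 4
  y2 + 3y3 + y4 + y5 ≥ -4
  y1, y2, y3, y4, y5 ≥ 0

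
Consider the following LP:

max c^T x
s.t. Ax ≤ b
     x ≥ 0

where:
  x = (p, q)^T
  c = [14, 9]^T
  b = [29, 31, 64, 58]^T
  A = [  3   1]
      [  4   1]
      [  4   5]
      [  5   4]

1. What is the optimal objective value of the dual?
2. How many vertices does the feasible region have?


1. 147
2. 5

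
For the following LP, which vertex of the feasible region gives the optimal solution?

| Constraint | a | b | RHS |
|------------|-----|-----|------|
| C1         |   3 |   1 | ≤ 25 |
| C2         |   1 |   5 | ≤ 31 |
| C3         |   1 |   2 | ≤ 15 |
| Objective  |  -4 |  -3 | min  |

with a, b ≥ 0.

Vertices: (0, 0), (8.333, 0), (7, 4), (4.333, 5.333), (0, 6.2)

Evaluate the objective at each vertex of the feasible region:
  z(0, 0) = 0
  z(8.333, 0) = -33.33
  z(7, 4) = -40  ←
  z(4.333, 5.333) = -33.33
  z(0, 6.2) = -18.6
The minimum is at a = 7, b = 4.

(7, 4)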